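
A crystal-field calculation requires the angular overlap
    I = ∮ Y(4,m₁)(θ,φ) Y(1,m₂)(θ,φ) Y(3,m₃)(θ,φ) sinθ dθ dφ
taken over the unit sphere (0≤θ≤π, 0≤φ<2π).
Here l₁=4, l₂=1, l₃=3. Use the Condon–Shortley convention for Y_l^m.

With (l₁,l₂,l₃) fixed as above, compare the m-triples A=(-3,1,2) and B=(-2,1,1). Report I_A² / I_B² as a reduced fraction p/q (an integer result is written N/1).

7/5

Shared (l₁,l₂,l₃)=(4,1,3): N and (l;000)² cancel in I_A²/I_B².
A: Δ = 2!·6!·0!/9! = 1/252; Racah Σ t=2..2: t=2:+1/240 = 1/240; ⇒ 3j(4 1 3; -3 1 2)² = 1/12, sgn -1
B: Δ = 2!·6!·0!/9! = 1/252; Racah Σ t=2..2: t=2:+1/96 = 1/96; ⇒ 3j(4 1 3; -2 1 1)² = 5/84, sgn +1
I_A²/I_B² = (1/12)/(5/84) = 7/5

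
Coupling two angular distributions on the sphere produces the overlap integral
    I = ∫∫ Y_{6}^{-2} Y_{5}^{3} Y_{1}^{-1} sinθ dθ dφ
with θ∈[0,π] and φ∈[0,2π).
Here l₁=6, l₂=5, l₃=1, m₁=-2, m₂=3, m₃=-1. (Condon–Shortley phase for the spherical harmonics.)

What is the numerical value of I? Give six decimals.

0.100084

Checks pass: Σm=0; 12 even; l₃=1∈[1,11].
(2·6+1)(2·5+1)(2·1+1) = 429
Δ: 10! 2! 0! / 13! → 1/858
sum: t=5:−1/14400 = -1/14400
3j²(6 5 1; 0 0 0) = Δ·Π!·Σ² = 6/143  (sign +1)
sum: t=8:+1/161280 = 1/161280
3j²(6 5 1; -2 3 -1) = Δ·Π!·Σ² = 1/143  (sign +1)
combine: 4πI² = 429·6/143·1/143 = 18/143
take √, sign +1: I = 0.10008369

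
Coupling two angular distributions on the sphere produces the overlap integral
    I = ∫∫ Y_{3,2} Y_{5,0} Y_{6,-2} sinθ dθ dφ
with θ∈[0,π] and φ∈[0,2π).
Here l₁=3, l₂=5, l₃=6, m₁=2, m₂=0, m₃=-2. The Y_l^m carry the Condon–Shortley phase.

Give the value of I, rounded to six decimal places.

m-sum 0 ✓  L=14 even ✓  2≤6≤8 ✓
Π(2lᵢ+1) = 7×11×13 = 1001
triangle coeff Δ(3,5,6) = 1/675675
Σ_t [0,2]: t=0:+1/8640 t=1:−1/2304 t=2:+1/8640 = -7/34560
(3j)²=7/429 [(3 5 6; 0 0 0)], sign=-1
Σ_t [0,1]: t=0:+1/8640 t=1:−1/13824 = 1/23040
(3j)²=2/429 [(3 5 6; 2 0 -2)], sign=+1
⇒ 4πI² = 98/1287
I = (-1)√(98/1287/(4π)) = -0.07784287

-0.077843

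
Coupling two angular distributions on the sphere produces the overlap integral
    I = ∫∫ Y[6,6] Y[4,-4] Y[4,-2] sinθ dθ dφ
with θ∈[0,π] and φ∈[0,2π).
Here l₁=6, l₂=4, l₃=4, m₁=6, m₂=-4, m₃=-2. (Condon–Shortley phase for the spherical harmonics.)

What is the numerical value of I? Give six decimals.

Rules hold: Σm=0, L=14 even, 2≤4≤10.
N = 13·9·9 = 1053
Δ = 6!·6!·2!/15! = 1/1261260
Racah Σ t=2..4: t=2:+1/4608 t=3:−1/1296 t=4:+1/4608 = -7/20736
⇒ 3j(6 4 4; 0 0 0)² = 20/1287, sgn -1
Racah Σ t=0..0: t=0:+1/1036800 = 1/1036800
⇒ 3j(6 4 4; 6 -4 -2)² = 4/195, sgn +1
4πI² = N·(3j₀)²·(3jₘ)² = 48/143
I = -1·√(0.335664/4π) = -0.16343598

-0.163436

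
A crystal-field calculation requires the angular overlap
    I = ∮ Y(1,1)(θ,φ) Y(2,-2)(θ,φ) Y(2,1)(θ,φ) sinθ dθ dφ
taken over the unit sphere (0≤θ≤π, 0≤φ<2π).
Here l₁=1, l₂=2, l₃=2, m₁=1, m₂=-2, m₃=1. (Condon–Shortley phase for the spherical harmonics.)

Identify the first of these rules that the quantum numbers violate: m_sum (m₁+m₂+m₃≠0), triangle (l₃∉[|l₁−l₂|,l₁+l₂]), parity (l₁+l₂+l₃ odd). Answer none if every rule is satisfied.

azimuthal sum: 1 − 2 + 1 = 0  ✓
1 ≤ 2 ≤ 3 (triangle on l)  ✓
L = 1 + 2 + 2 = 5 (odd)  ✗

parity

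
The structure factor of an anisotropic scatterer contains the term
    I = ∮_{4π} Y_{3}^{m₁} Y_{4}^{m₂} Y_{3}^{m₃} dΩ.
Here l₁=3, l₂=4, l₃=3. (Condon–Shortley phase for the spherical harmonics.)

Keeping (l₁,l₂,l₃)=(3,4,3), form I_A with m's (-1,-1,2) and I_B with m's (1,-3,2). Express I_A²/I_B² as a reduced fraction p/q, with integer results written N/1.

16/7

Same 3,4,3: normalisation and zero-m 3j drop out of the ratio.
A: Δ: 4! 2! 4! / 11! → 1/34650; sum: t=2:+1/48 t=3:−1/144 = 1/72; 3j²(3 4 3; -1 -1 2) = Δ·Π!·Σ² = 16/693  (sign -1)
B: Δ: 4! 2! 4! / 11! → 1/34650; sum: t=0:+1/288 t=1:−1/144 = -1/288; 3j²(3 4 3; 1 -3 2) = Δ·Π!·Σ² = 1/99  (sign +1)
I_A²/I_B² = (16/693)/(1/99) = 16/7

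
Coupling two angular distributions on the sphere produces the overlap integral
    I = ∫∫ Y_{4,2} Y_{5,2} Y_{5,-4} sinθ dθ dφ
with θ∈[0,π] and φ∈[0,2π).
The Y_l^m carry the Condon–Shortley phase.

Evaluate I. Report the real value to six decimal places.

0.118854

Checks pass: Σm=0; 14 even; l₃=5∈[1,9].
(2·4+1)(2·5+1)(2·5+1) = 1089
Δ: 4! 4! 6! / 15! → 1/3153150
sum: t=0:+1/69120 t=1:−1/1728 t=2:+1/576 t=3:−1/1728 t=4:+1/69120 = 7/11520
3j²(4 5 5; 0 0 0) = Δ·Π!·Σ² = 2/143  (sign -1)
sum: t=1:−1/25920 t=2:+1/11520 = 1/20736
3j²(4 5 5; 2 2 -4) = Δ·Π!·Σ² = 5/429  (sign -1)
combine: 4πI² = 1089·2/143·5/429 = 30/169
take √, sign +1: I = 0.11885360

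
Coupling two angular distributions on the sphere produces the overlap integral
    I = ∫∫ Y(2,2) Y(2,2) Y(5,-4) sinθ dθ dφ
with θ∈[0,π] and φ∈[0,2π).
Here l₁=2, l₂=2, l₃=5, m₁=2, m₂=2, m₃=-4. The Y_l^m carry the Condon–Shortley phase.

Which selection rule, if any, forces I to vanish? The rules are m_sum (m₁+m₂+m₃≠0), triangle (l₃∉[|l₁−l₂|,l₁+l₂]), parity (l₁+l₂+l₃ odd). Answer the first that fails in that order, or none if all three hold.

Σmᵢ = 0  ✓
l₃∈[|l₁−l₂|,l₁+l₂]=[0,4], have l₃=5  ✗
Σlᵢ = 9 ⇒ odd

triangle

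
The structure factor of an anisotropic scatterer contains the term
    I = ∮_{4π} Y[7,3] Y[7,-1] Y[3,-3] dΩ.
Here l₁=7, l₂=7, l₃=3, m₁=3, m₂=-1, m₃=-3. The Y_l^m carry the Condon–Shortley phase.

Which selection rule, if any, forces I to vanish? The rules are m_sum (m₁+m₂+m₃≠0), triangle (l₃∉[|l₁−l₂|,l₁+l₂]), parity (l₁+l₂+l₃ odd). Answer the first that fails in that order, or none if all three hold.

m_sum

Σmᵢ = -1  ✗
l₃∈[|l₁−l₂|,l₁+l₂]=[0,14], have l₃=3
Σlᵢ = 17 ⇒ odd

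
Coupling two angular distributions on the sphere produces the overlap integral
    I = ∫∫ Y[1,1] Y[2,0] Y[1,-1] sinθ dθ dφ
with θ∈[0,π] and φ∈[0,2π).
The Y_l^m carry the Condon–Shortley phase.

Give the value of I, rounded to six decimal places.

Rules hold: Σm=0, L=4 even, 1≤1≤3.
N = 3·5·3 = 45
Δ = 2!·0!·2!/5! = 1/30
Racah Σ t=1..1: t=1:−1/1 = -1/1
⇒ 3j(1 2 1; 0 0 0)² = 2/15, sgn +1
Racah Σ t=0..0: t=0:+1/4 = 1/4
⇒ 3j(1 2 1; 1 0 -1)² = 1/30, sgn +1
4πI² = N·(3j₀)²·(3jₘ)² = 1/5
I = +1·√(0.2/4π) = 0.12615663

0.126157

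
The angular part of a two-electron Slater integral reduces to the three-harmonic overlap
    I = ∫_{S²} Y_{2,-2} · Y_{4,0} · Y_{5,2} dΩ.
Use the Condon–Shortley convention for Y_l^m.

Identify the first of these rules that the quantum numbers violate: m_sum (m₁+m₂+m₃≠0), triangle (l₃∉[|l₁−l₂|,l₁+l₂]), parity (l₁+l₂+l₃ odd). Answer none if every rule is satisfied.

parity

m₁+m₂+m₃ = -2 + 0 + 2 = 0  ✓
triangle: |2−4|=2 ≤ l₃=5 ≤ 2+4=6  ✓
parity: l₁+l₂+l₃ = 11 is odd  ✗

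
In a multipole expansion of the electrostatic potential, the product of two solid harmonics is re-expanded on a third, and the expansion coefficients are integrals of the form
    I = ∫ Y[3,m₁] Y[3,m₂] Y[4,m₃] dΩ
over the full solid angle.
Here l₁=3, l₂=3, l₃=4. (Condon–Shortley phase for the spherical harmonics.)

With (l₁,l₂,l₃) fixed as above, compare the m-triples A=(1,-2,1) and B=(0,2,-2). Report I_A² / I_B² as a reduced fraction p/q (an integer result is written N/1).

32/3

Same 3,3,4: normalisation and zero-m 3j drop out of the ratio.
A: Δ: 2! 4! 4! / 11! → 1/34650; sum: t=0:+1/48 t=1:−1/144 = 1/72; 3j²(3 3 4; 1 -2 1) = Δ·Π!·Σ² = 16/693  (sign -1)
B: Δ: 2! 4! 4! / 11! → 1/34650; sum: t=1:−1/96 t=2:+1/72 = 1/288; 3j²(3 3 4; 0 2 -2) = Δ·Π!·Σ² = 1/462  (sign +1)
I_A²/I_B² = (16/693)/(1/462) = 32/3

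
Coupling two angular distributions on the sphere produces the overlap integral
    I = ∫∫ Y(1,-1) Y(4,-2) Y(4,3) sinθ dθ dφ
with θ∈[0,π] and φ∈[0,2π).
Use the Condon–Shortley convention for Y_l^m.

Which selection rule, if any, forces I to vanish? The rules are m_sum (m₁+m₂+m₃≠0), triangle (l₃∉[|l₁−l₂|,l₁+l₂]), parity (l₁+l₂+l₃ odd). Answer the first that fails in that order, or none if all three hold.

parity

m₁+m₂+m₃ = -1 − 2 + 3 = 0  ✓
triangle: |1−4|=3 ≤ l₃=4 ≤ 1+4=5  ✓
parity: l₁+l₂+l₃ = 9 is odd  ✗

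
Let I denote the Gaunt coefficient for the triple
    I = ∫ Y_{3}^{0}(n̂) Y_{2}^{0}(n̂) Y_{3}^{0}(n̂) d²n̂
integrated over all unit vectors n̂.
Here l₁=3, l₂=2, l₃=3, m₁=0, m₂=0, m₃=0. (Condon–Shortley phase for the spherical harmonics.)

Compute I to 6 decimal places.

m-sum 0 ✓  L=8 even ✓  1≤3≤5 ✓
Π(2lᵢ+1) = 7×5×7 = 245
triangle coeff Δ(3,2,3) = 1/3780
Σ_t [0,2]: t=0:+1/24 t=1:−1/4 t=2:+1/24 = -1/6
(3j)²=4/105 [(3 2 3; 0 0 0)], sign=+1
(m-triple is (0,0,0) — same symbol as above.)
⇒ 4πI² = 16/45
I = (+1)√(16/45/(4π)) = 0.16820883

0.168209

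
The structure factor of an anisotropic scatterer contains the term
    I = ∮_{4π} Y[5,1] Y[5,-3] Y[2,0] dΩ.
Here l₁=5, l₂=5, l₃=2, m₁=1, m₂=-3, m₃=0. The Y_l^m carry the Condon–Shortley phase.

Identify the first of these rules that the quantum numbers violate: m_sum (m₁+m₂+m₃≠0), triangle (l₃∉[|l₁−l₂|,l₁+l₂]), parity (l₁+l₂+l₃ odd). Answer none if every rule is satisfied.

m_sum

m₁+m₂+m₃ = 1 − 3 + 0 = -2  ✗
triangle: |5−5|=0 ≤ l₃=2 ≤ 5+5=10
parity: l₁+l₂+l₃ = 12 is even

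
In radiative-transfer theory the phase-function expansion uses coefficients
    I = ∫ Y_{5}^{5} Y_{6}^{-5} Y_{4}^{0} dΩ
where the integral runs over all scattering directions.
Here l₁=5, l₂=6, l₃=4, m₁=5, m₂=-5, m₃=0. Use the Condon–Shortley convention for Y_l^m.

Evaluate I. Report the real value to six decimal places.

0.000000

L=15 odd ⇒ parity kills the (l;000) factor ⇒ I = 0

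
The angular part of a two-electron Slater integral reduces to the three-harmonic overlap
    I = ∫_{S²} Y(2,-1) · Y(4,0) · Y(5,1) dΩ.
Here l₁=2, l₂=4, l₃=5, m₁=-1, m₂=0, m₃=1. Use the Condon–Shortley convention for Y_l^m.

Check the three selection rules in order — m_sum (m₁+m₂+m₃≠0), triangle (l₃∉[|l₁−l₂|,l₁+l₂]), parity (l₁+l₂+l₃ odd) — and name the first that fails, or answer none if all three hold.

azimuthal sum: -1 + 0 + 1 = 0  ✓
2 ≤ 5 ≤ 6 (triangle on l)  ✓
L = 2 + 4 + 5 = 11 (odd)  ✗

parity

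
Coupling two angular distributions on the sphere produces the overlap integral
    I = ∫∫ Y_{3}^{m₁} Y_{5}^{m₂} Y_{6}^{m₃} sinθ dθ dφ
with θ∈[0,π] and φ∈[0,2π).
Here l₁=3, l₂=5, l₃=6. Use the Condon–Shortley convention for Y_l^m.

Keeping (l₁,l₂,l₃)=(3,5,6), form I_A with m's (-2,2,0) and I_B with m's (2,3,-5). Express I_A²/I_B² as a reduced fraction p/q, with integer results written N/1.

21/22

Shared (l₁,l₂,l₃)=(3,5,6): N and (l;000)² cancel in I_A²/I_B².
A: Δ = 2!·4!·8!/15! = 1/675675; Racah Σ t=1..2: t=1:−1/34560 t=2:+1/8640 = 1/11520; ⇒ 3j(3 5 6; -2 2 0)² = 3/143, sgn +1
B: Δ = 2!·4!·8!/15! = 1/675675; Racah Σ t=0..1: t=0:+1/483840 t=1:−1/120960 = -1/161280; ⇒ 3j(3 5 6; 2 3 -5)² = 2/91, sgn +1
I_A²/I_B² = (3/143)/(2/91) = 21/22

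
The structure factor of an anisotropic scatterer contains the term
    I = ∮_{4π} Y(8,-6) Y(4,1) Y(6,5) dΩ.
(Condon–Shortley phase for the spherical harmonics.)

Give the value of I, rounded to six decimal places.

-0.110696

m-sum 0 ✓  L=18 even ✓  4≤6≤12 ✓
Π(2lᵢ+1) = 17×9×13 = 1989
triangle coeff Δ(8,4,6) = 1/23279256
Σ_t [2,4]: t=2:+1/1658880 t=3:−1/518400 t=4:+1/1658880 = -1/1382400
(3j)²=504/46189 [(8 4 6; 0 0 0)], sign=-1
Σ_t [4,5]: t=4:+1/174182400 t=5:−1/87091200 = -1/174182400
(3j)²=55/7752 [(8 4 6; -6 1 5)], sign=+1
⇒ 4πI² = 945/6137
I = (-1)√(945/6137/(4π)) = -0.11069625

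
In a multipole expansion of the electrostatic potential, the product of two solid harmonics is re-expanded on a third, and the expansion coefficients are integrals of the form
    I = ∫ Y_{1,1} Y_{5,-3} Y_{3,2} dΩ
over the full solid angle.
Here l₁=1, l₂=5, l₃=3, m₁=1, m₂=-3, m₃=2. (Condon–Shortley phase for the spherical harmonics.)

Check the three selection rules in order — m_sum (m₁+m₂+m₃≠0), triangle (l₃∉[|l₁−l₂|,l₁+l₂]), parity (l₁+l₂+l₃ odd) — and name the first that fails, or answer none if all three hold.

Σmᵢ = 0  ✓
l₃∈[|l₁−l₂|,l₁+l₂]=[4,6], have l₃=3  ✗
Σlᵢ = 9 ⇒ odd

triangle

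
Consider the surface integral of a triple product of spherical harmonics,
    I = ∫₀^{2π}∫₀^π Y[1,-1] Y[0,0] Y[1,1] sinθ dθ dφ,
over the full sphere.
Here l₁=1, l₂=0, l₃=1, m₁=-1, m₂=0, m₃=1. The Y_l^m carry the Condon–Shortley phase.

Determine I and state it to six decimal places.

Rules hold: Σm=0, L=2 even, 1≤1≤1.
N = 3·1·3 = 9
Δ = 0!·2!·0!/3! = 1/3
Racah Σ t=0..0: t=0:+1/1 = 1/1
⇒ 3j(1 0 1; 0 0 0)² = 1/3, sgn -1
Racah Σ t=0..0: t=0:+1/2 = 1/2
⇒ 3j(1 0 1; -1 0 1)² = 1/3, sgn +1
4πI² = N·(3j₀)²·(3jₘ)² = 1/1
I = -1·√(1/4π) = -0.28209479

-0.282095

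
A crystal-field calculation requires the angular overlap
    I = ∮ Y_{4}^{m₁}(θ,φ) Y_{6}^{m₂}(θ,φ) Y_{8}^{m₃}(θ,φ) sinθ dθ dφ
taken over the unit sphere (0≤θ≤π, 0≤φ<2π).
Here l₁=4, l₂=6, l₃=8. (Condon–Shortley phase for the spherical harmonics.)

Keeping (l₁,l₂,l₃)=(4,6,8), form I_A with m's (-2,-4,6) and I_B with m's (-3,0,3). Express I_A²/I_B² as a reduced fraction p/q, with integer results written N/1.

l's match ⇒ only the (l;m) 3-j factors differ between A and B.
A: triangle coeff Δ(4,6,8) = 1/23279256; Σ_t [0,2]: t=0:+1/116121600 t=1:−1/43545600 t=2:+1/348364800 = -1/87091200; (3j)²=10/969 [(4 6 8; -2 -4 6)], sign=-1
B: triangle coeff Δ(4,6,8) = 1/23279256; Σ_t [1,2]: t=1:−1/10368000 t=2:+1/4147200 = 1/6912000; (3j)²=189/16796 [(4 6 8; -3 0 3)], sign=-1
I_A²/I_B² = (10/969)/(189/16796) = 520/567

520/567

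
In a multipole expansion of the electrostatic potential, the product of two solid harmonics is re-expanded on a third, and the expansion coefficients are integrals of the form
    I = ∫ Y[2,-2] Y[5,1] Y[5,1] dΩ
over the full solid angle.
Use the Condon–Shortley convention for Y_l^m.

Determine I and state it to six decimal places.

0.198089

Rules hold: Σm=0, L=12 even, 3≤5≤7.
N = 5·11·11 = 605
Δ = 2!·2!·8!/13! = 1/38610
Racah Σ t=0..2: t=0:+1/2880 t=1:−1/576 t=2:+1/2880 = -1/960
⇒ 3j(2 5 5; 0 0 0)² = 10/429, sgn +1
Racah Σ t=2..2: t=2:+1/2304 = 1/2304
⇒ 3j(2 5 5; -2 1 1)² = 5/143, sgn +1
4πI² = N·(3j₀)²·(3jₘ)² = 250/507
I = +1·√(0.493097/4π) = 0.19808933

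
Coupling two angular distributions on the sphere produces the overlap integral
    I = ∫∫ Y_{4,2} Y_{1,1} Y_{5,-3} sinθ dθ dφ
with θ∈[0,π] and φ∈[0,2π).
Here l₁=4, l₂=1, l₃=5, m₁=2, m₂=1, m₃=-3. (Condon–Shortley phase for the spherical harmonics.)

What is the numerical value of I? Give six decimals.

-0.259847

Rules hold: Σm=0, L=10 even, 3≤5≤5.
N = 9·3·11 = 297
Δ = 0!·8!·2!/11! = 1/495
Racah Σ t=0..0: t=0:+1/576 = 1/576
⇒ 3j(4 1 5; 0 0 0)² = 5/99, sgn -1
Racah Σ t=0..0: t=0:+1/2880 = 1/2880
⇒ 3j(4 1 5; 2 1 -3)² = 28/495, sgn +1
4πI² = N·(3j₀)²·(3jₘ)² = 28/33
I = -1·√(0.848485/4π) = -0.25984664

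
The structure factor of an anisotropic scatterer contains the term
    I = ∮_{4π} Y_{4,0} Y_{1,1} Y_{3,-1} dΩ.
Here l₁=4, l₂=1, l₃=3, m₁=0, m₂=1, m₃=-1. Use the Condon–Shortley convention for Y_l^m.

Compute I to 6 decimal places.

0.150786

Rules hold: Σm=0, L=8 even, 3≤3≤5.
N = 9·3·7 = 189
Δ = 2!·6!·0!/9! = 1/252
Racah Σ t=1..1: t=1:−1/36 = -1/36
⇒ 3j(4 1 3; 0 0 0)² = 4/63, sgn +1
Racah Σ t=2..2: t=2:+1/96 = 1/96
⇒ 3j(4 1 3; 0 1 -1)² = 1/42, sgn +1
4πI² = N·(3j₀)²·(3jₘ)² = 2/7
I = +1·√(0.285714/4π) = 0.15078601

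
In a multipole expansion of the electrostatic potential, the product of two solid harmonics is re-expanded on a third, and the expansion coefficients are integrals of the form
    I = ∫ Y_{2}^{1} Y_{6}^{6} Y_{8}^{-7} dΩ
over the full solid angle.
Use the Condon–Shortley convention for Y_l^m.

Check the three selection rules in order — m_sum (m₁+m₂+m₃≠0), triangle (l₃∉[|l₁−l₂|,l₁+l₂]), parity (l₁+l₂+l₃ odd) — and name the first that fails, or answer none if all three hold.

none

azimuthal sum: 1 + 6 − 7 = 0  ✓
4 ≤ 8 ≤ 8 (triangle on l)  ✓
L = 2 + 6 + 8 = 16 (even)  ✓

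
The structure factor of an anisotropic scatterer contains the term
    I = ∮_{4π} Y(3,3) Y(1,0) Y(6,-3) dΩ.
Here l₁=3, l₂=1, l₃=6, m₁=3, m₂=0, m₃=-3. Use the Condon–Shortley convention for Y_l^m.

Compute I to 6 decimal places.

triangle: need 2≤l₃≤4, have 6; I=0

0.000000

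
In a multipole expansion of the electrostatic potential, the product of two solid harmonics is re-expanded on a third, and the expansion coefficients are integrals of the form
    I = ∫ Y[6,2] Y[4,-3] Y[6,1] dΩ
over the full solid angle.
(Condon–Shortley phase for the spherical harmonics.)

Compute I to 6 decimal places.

Checks pass: Σm=0; 16 even; l₃=6∈[2,10].
(2·6+1)(2·4+1)(2·6+1) = 1521
Δ: 4! 8! 4! / 17! → 1/15315300
sum: t=0:+1/829440 t=1:−1/25920 t=2:+1/9216 t=3:−1/25920 t=4:+1/829440 = 7/207360
3j²(6 4 6; 0 0 0) = Δ·Π!·Σ² = 28/2431  (sign +1)
sum: t=0:+1/82944 t=1:−1/103680 = 1/414720
3j²(6 4 6; 2 -3 1) = Δ·Π!·Σ² = 49/43758  (sign -1)
combine: 4πI² = 1521·28/2431·49/43758 = 686/34969
take √, sign -1: I = -0.03951077

-0.039511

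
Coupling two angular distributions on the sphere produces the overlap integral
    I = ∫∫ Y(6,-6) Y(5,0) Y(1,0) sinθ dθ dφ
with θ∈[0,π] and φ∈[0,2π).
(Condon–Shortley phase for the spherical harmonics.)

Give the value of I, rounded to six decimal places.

0.000000

-6 + 0 + 0 = -6 ≠ 0: azimuthal integral kills it; I = 0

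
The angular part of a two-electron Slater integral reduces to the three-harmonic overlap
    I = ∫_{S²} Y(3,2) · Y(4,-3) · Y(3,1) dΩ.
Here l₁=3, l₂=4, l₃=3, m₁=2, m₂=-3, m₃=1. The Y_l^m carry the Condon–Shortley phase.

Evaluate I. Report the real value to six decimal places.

-0.095955

Checks pass: Σm=0; 10 even; l₃=3∈[1,7].
(2·3+1)(2·4+1)(2·3+1) = 441
Δ: 4! 2! 4! / 11! → 1/34650
sum: t=1:−1/72 t=2:+1/16 t=3:−1/72 = 5/144
3j²(3 4 3; 0 0 0) = Δ·Π!·Σ² = 2/77  (sign -1)
sum: t=0:+1/144 t=1:−1/288 = 1/288
3j²(3 4 3; 2 -3 1) = Δ·Π!·Σ² = 1/99  (sign +1)
combine: 4πI² = 441·2/77·1/99 = 14/121
take √, sign -1: I = -0.09595473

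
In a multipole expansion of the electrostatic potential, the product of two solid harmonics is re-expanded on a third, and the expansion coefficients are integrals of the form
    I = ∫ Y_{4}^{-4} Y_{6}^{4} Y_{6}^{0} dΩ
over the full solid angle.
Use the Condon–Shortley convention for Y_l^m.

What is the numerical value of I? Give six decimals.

0.141673

Checks pass: Σm=0; 16 even; l₃=6∈[2,10].
(2·4+1)(2·6+1)(2·6+1) = 1521
Δ: 4! 4! 8! / 17! → 1/15315300
sum: t=0:+1/829440 t=1:−1/25920 t=2:+1/9216 t=3:−1/25920 t=4:+1/829440 = 7/207360
3j²(4 6 6; 0 0 0) = Δ·Π!·Σ² = 28/2431  (sign +1)
sum: t=4:+1/829440 = 1/829440
3j²(4 6 6; -4 4 0) = Δ·Π!·Σ² = 35/2431  (sign +1)
combine: 4πI² = 1521·28/2431·35/2431 = 8820/34969
take √, sign +1: I = 0.14167322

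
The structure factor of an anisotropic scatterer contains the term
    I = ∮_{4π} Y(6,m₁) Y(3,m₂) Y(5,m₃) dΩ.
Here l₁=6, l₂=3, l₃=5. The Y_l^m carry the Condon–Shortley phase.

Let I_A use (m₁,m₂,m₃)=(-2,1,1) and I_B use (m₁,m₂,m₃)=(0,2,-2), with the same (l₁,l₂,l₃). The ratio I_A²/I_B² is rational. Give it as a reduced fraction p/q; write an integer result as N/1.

l's match ⇒ only the (l;m) 3-j factors differ between A and B.
A: triangle coeff Δ(6,3,5) = 1/675675; Σ_t [2,4]: t=2:+1/11520 t=3:−1/4320 t=4:+1/27648 = -1/9216; (3j)²=2/143 [(6 3 5; -2 1 1)], sign=-1
B: triangle coeff Δ(6,3,5) = 1/675675; Σ_t [3,4]: t=3:−1/8640 t=4:+1/34560 = -1/11520; (3j)²=3/143 [(6 3 5; 0 2 -2)], sign=+1
I_A²/I_B² = (2/143)/(3/143) = 2/3

2/3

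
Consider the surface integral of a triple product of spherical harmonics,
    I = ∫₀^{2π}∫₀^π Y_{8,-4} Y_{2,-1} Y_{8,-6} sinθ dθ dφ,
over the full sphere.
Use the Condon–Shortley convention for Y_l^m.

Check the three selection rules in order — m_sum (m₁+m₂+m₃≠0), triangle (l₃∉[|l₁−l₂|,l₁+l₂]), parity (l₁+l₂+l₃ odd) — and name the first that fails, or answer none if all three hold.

Σmᵢ = -11  ✗
l₃∈[|l₁−l₂|,l₁+l₂]=[6,10], have l₃=8
Σlᵢ = 18 ⇒ even

m_sum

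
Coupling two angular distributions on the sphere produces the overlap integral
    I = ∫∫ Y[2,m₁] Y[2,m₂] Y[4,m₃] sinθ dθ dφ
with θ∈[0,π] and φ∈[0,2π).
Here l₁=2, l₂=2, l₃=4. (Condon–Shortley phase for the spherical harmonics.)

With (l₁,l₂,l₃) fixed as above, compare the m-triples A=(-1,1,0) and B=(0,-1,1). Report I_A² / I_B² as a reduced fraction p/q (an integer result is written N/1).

l's match ⇒ only the (l;m) 3-j factors differ between A and B.
A: triangle coeff Δ(2,2,4) = 1/630; Σ_t [0,0]: t=0:+1/36 = 1/36; (3j)²=8/315 [(2 2 4; -1 1 0)], sign=+1
B: triangle coeff Δ(2,2,4) = 1/630; Σ_t [0,0]: t=0:+1/24 = 1/24; (3j)²=1/21 [(2 2 4; 0 -1 1)], sign=-1
I_A²/I_B² = (8/315)/(1/21) = 8/15

8/15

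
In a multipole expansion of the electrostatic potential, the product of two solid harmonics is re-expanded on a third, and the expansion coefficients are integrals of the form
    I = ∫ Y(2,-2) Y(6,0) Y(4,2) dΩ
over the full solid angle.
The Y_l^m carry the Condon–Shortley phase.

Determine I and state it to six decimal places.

0.061597

Checks pass: Σm=0; 12 even; l₃=4∈[4,8].
(2·2+1)(2·6+1)(2·4+1) = 585
Δ: 4! 0! 8! / 13! → 1/6435
sum: t=2:+1/2304 = 1/2304
3j²(2 6 4; 0 0 0) = Δ·Π!·Σ² = 5/143  (sign +1)
sum: t=4:+1/34560 = 1/34560
3j²(2 6 4; -2 0 2) = Δ·Π!·Σ² = 1/429  (sign +1)
combine: 4πI² = 585·5/143·1/429 = 75/1573
take √, sign +1: I = 0.06159725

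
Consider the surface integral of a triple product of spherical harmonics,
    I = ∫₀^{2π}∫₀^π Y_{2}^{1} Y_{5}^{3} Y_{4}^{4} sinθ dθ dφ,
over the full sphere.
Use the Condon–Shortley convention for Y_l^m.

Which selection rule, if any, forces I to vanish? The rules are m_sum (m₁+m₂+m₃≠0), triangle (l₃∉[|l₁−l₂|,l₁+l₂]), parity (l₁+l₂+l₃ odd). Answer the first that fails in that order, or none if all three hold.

m_sum

Σmᵢ = 8  ✗
l₃∈[|l₁−l₂|,l₁+l₂]=[3,7], have l₃=4
Σlᵢ = 11 ⇒ odd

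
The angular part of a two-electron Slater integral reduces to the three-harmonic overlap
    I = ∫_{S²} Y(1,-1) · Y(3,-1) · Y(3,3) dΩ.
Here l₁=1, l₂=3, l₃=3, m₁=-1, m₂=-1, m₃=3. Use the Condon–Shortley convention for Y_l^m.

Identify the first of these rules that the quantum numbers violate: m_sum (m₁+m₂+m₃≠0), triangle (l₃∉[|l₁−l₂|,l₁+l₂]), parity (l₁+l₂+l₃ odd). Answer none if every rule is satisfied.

m_sum

Σmᵢ = 1  ✗
l₃∈[|l₁−l₂|,l₁+l₂]=[2,4], have l₃=3
Σlᵢ = 7 ⇒ odd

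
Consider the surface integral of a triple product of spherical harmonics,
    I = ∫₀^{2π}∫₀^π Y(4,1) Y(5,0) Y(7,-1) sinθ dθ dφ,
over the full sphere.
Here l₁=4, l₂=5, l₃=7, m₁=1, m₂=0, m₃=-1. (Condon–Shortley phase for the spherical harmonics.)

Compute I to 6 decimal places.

-0.095611

m-sum 0 ✓  L=16 even ✓  1≤7≤9 ✓
Π(2lᵢ+1) = 9×11×15 = 1485
triangle coeff Δ(4,5,7) = 1/6126120
Σ_t [0,2]: t=0:+1/69120 t=1:−1/20736 t=2:+1/69120 = -1/51840
(3j)²=280/21879 [(4 5 7; 0 0 0)], sign=+1
Σ_t [0,2]: t=0:+1/51840 t=1:−1/27648 t=2:+1/172800 = -23/2073600
(3j)²=529/87516 [(4 5 7; 1 0 -1)], sign=-1
⇒ 4πI² = 185150/1611753
I = (-1)√(185150/1611753/(4π)) = -0.09561096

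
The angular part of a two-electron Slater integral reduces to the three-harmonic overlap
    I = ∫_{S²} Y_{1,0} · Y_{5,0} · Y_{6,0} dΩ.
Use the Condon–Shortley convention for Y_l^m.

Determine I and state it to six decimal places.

0.245154

Rules hold: Σm=0, L=12 even, 4≤6≤6.
N = 3·11·13 = 429
Δ = 0!·2!·10!/13! = 1/858
Racah Σ t=0..0: t=0:+1/14400 = 1/14400
⇒ 3j(1 5 6; 0 0 0)² = 6/143, sgn +1
(m-triple is (0,0,0) — same symbol as above.)
4πI² = N·(3j₀)²·(3jₘ)² = 108/143
I = +1·√(0.755245/4π) = 0.24515397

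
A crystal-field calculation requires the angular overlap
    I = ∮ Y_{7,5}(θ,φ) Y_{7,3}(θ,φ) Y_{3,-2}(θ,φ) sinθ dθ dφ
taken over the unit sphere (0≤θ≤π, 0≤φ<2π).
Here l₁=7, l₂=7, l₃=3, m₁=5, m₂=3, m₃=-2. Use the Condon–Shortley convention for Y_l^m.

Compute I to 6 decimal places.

5 + 3 − 2 = 6 ≠ 0: azimuthal integral kills it; I = 0

0.000000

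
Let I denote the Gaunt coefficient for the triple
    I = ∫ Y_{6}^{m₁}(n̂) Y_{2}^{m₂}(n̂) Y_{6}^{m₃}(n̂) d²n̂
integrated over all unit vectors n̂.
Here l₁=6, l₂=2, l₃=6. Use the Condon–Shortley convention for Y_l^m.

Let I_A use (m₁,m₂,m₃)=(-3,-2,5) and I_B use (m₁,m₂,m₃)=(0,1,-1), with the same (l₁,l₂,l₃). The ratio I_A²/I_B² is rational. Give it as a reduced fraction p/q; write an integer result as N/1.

l's match ⇒ only the (l;m) 3-j factors differ between A and B.
A: triangle coeff Δ(6,2,6) = 1/90090; Σ_t [0,0]: t=0:+1/1451520 = 1/1451520; (3j)²=1/91 [(6 2 6; -3 -2 5)], sign=-1
B: triangle coeff Δ(6,2,6) = 1/90090; Σ_t [1,2]: t=1:−1/28800 t=2:+1/34560 = -1/172800; (3j)²=1/1430 [(6 2 6; 0 1 -1)], sign=+1
I_A²/I_B² = (1/91)/(1/1430) = 110/7

110/7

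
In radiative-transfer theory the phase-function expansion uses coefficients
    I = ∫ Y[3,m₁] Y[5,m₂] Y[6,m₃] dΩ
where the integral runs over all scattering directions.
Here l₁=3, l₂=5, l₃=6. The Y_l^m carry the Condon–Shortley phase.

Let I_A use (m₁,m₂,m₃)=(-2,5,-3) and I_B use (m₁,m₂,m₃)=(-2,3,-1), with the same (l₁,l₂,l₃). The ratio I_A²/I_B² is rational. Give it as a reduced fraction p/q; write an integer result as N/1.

Same 3,5,6: normalisation and zero-m 3j drop out of the ratio.
A: Δ: 2! 4! 8! / 15! → 1/675675; sum: t=2:+1/483840 = 1/483840; 3j²(3 5 6; -2 5 -3) = Δ·Π!·Σ² = 6/1001  (sign -1)
B: Δ: 2! 4! 8! / 15! → 1/675675; sum: t=1:−1/120960 t=2:+1/17280 = 1/20160; 3j²(3 5 6; -2 3 -1) = Δ·Π!·Σ² = 64/3003  (sign -1)
I_A²/I_B² = (6/1001)/(64/3003) = 9/32

9/32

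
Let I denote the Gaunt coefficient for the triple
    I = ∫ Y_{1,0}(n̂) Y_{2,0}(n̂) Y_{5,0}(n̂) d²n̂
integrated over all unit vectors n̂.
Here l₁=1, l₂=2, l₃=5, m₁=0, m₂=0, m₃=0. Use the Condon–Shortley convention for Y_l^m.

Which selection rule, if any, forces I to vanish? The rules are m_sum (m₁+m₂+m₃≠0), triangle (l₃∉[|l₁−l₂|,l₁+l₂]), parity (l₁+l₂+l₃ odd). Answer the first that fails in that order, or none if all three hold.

triangle

Σmᵢ = 0  ✓
l₃∈[|l₁−l₂|,l₁+l₂]=[1,3], have l₃=5  ✗
Σlᵢ = 8 ⇒ even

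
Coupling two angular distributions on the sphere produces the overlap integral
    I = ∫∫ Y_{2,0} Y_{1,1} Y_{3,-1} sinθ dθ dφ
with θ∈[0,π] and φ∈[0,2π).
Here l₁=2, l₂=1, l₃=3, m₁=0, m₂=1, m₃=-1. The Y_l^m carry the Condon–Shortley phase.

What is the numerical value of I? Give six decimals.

Rules hold: Σm=0, L=6 even, 1≤3≤3.
N = 5·3·7 = 105
Δ = 0!·4!·2!/7! = 1/105
Racah Σ t=0..0: t=0:+1/4 = 1/4
⇒ 3j(2 1 3; 0 0 0)² = 3/35, sgn -1
Racah Σ t=0..0: t=0:+1/8 = 1/8
⇒ 3j(2 1 3; 0 1 -1)² = 2/35, sgn +1
4πI² = N·(3j₀)²·(3jₘ)² = 18/35
I = -1·√(0.514286/4π) = -0.20230066

-0.202301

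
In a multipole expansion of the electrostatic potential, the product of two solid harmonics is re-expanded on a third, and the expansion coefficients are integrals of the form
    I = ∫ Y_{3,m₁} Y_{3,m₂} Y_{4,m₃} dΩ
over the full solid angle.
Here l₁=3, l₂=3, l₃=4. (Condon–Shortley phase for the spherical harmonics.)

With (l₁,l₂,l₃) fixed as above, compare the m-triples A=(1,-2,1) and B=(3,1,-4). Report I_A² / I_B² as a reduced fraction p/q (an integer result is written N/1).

l's match ⇒ only the (l;m) 3-j factors differ between A and B.
A: triangle coeff Δ(3,3,4) = 1/34650; Σ_t [0,1]: t=0:+1/48 t=1:−1/144 = 1/72; (3j)²=16/693 [(3 3 4; 1 -2 1)], sign=-1
B: triangle coeff Δ(3,3,4) = 1/34650; Σ_t [0,0]: t=0:+1/1152 = 1/1152; (3j)²=1/33 [(3 3 4; 3 1 -4)], sign=+1
I_A²/I_B² = (16/693)/(1/33) = 16/21

16/21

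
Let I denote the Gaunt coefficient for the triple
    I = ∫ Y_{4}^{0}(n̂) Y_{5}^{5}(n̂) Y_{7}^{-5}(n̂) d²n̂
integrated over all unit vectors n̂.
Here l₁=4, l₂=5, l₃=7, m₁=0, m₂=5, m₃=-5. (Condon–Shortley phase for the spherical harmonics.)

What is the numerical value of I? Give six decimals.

Rules hold: Σm=0, L=16 even, 1≤7≤9.
N = 9·11·15 = 1485
Δ = 2!·6!·8!/17! = 1/6126120
Racah Σ t=0..2: t=0:+1/69120 t=1:−1/20736 t=2:+1/69120 = -1/51840
⇒ 3j(4 5 7; 0 0 0)² = 280/21879, sgn +1
Racah Σ t=2..2: t=2:+1/3870720 = 1/3870720
⇒ 3j(4 5 7; 0 5 -5)² = 135/6188, sgn +1
4πI² = N·(3j₀)²·(3jₘ)² = 20250/48841
I = +1·√(0.414611/4π) = 0.18164160

0.181642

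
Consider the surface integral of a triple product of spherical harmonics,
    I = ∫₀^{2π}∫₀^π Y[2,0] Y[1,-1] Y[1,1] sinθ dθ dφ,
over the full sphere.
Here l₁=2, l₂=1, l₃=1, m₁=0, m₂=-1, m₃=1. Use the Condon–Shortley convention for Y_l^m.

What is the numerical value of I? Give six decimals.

Rules hold: Σm=0, L=4 even, 1≤1≤3.
N = 5·3·3 = 45
Δ = 2!·2!·0!/5! = 1/30
Racah Σ t=1..1: t=1:−1/1 = -1/1
⇒ 3j(2 1 1; 0 0 0)² = 2/15, sgn +1
Racah Σ t=0..0: t=0:+1/4 = 1/4
⇒ 3j(2 1 1; 0 -1 1)² = 1/30, sgn +1
4πI² = N·(3j₀)²·(3jₘ)² = 1/5
I = +1·√(0.2/4π) = 0.12615663

0.126157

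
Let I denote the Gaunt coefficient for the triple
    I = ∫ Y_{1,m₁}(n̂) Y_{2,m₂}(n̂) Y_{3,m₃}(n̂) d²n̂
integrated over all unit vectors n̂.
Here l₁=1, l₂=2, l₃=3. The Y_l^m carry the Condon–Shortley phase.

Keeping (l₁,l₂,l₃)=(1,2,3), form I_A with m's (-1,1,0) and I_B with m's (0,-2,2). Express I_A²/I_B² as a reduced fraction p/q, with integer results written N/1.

l's match ⇒ only the (l;m) 3-j factors differ between A and B.
A: triangle coeff Δ(1,2,3) = 1/105; Σ_t [0,0]: t=0:+1/12 = 1/12; (3j)²=1/35 [(1 2 3; -1 1 0)], sign=-1
B: triangle coeff Δ(1,2,3) = 1/105; Σ_t [0,0]: t=0:+1/24 = 1/24; (3j)²=1/21 [(1 2 3; 0 -2 2)], sign=-1
I_A²/I_B² = (1/35)/(1/21) = 3/5

3/5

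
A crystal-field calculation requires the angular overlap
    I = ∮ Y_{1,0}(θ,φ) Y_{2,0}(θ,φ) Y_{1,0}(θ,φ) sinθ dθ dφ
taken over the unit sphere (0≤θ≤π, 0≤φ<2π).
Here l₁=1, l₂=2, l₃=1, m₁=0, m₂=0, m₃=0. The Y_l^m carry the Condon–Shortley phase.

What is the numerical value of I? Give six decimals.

Rules hold: Σm=0, L=4 even, 1≤1≤3.
N = 3·5·3 = 45
Δ = 2!·0!·2!/5! = 1/30
Racah Σ t=1..1: t=1:−1/1 = -1/1
⇒ 3j(1 2 1; 0 0 0)² = 2/15, sgn +1
(m-triple is (0,0,0) — same symbol as above.)
4πI² = N·(3j₀)²·(3jₘ)² = 4/5
I = +1·√(0.8/4π) = 0.25231325

0.252313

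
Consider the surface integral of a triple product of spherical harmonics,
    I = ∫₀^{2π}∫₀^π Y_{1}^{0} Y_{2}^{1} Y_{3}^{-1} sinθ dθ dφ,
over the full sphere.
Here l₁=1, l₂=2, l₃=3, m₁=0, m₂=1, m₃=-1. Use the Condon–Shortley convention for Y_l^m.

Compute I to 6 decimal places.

-0.233597

Checks pass: Σm=0; 6 even; l₃=3∈[1,3].
(2·1+1)(2·2+1)(2·3+1) = 105
Δ: 0! 2! 4! / 7! → 1/105
sum: t=0:+1/4 = 1/4
3j²(1 2 3; 0 0 0) = Δ·Π!·Σ² = 3/35  (sign -1)
sum: t=0:+1/6 = 1/6
3j²(1 2 3; 0 1 -1) = Δ·Π!·Σ² = 8/105  (sign +1)
combine: 4πI² = 105·3/35·8/105 = 24/35
take √, sign -1: I = -0.23359668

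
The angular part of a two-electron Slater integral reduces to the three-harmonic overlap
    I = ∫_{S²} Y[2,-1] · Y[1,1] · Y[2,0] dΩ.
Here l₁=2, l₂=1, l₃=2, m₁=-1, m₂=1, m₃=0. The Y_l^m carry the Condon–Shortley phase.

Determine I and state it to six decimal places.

0.000000

Σlᵢ=5 odd — θ-integrand is odd under cosθ→−cosθ; I=0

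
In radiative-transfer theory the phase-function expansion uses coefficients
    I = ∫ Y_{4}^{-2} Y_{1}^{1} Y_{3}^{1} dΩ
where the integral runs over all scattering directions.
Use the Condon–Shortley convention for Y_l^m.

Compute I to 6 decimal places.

Rules hold: Σm=0, L=8 even, 3≤3≤5.
N = 9·3·7 = 189
Δ = 2!·6!·0!/9! = 1/252
Racah Σ t=1..1: t=1:−1/36 = -1/36
⇒ 3j(4 1 3; 0 0 0)² = 4/63, sgn +1
Racah Σ t=2..2: t=2:+1/96 = 1/96
⇒ 3j(4 1 3; -2 1 1)² = 5/84, sgn +1
4πI² = N·(3j₀)²·(3jₘ)² = 5/7
I = +1·√(0.714286/4π) = 0.23841361

0.238414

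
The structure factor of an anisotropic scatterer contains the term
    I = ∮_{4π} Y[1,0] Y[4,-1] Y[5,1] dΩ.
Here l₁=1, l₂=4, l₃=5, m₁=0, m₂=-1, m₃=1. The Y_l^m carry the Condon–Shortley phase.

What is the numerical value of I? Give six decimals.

-0.240571

m-sum 0 ✓  L=10 even ✓  3≤5≤5 ✓
Π(2lᵢ+1) = 3×9×11 = 297
triangle coeff Δ(1,4,5) = 1/495
Σ_t [0,0]: t=0:+1/576 = 1/576
(3j)²=5/99 [(1 4 5; 0 0 0)], sign=-1
Σ_t [0,0]: t=0:+1/720 = 1/720
(3j)²=8/165 [(1 4 5; 0 -1 1)], sign=+1
⇒ 4πI² = 8/11
I = (-1)√(8/11/(4π)) = -0.24057125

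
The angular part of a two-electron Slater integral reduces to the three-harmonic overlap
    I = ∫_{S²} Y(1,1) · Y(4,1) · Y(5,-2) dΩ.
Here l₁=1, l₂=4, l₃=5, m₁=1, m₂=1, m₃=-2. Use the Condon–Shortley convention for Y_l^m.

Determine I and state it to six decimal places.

0.225034

m-sum 0 ✓  L=10 even ✓  3≤5≤5 ✓
Π(2lᵢ+1) = 3×9×11 = 297
triangle coeff Δ(1,4,5) = 1/495
Σ_t [0,0]: t=0:+1/576 = 1/576
(3j)²=5/99 [(1 4 5; 0 0 0)], sign=-1
Σ_t [0,0]: t=0:+1/1440 = 1/1440
(3j)²=7/165 [(1 4 5; 1 1 -2)], sign=-1
⇒ 4πI² = 7/11
I = (+1)√(7/11/(4π)) = 0.22503380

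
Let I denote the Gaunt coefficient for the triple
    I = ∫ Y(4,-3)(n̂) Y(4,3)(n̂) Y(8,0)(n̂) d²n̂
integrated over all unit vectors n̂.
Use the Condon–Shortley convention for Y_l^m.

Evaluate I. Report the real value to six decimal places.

Rules hold: Σm=0, L=16 even, 0≤8≤8.
N = 9·9·17 = 1377
Δ = 0!·8!·8!/17! = 1/218790
Racah Σ t=0..0: t=0:+1/331776 = 1/331776
⇒ 3j(4 4 8; 0 0 0)² = 490/21879, sgn +1
Racah Σ t=0..0: t=0:+1/25401600 = 1/25401600
⇒ 3j(4 4 8; -3 3 0)² = 32/109395, sgn +1
4πI² = N·(3j₀)²·(3jₘ)² = 3136/347633
I = +1·√(0.00902101/4π) = 0.02679308

0.026793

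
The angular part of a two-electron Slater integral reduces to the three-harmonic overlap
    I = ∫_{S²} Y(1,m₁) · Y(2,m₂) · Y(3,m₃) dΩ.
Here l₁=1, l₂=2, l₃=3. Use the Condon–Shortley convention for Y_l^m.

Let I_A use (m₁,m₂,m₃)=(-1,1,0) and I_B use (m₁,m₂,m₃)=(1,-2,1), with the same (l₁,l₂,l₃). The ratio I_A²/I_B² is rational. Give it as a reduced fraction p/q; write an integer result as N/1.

3/1

Shared (l₁,l₂,l₃)=(1,2,3): N and (l;000)² cancel in I_A²/I_B².
A: Δ = 0!·2!·4!/7! = 1/105; Racah Σ t=0..0: t=0:+1/12 = 1/12; ⇒ 3j(1 2 3; -1 1 0)² = 1/35, sgn -1
B: Δ = 0!·2!·4!/7! = 1/105; Racah Σ t=0..0: t=0:+1/48 = 1/48; ⇒ 3j(1 2 3; 1 -2 1)² = 1/105, sgn +1
I_A²/I_B² = (1/35)/(1/105) = 3/1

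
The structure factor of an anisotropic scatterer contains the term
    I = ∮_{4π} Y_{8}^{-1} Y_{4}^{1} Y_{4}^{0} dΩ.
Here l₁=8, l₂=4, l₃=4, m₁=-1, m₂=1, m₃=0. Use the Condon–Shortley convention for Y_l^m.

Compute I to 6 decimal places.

-0.222409

m-sum 0 ✓  L=16 even ✓  4≤4≤12 ✓
Π(2lᵢ+1) = 17×9×9 = 1377
triangle coeff Δ(8,4,4) = 1/218790
Σ_t [4,4]: t=4:+1/331776 = 1/331776
(3j)²=490/21879 [(8 4 4; 0 0 0)], sign=+1
Σ_t [5,5]: t=5:−1/414720 = -1/414720
(3j)²=49/2431 [(8 4 4; -1 1 0)], sign=-1
⇒ 4πI² = 216090/347633
I = (-1)√(216090/347633/(4π)) = -0.22240877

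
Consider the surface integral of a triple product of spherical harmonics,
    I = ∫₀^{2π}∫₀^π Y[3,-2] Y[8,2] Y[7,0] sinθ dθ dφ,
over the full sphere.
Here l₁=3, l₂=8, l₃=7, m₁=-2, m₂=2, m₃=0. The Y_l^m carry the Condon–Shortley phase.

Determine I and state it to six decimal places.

m-sum 0 ✓  L=18 even ✓  5≤7≤11 ✓
Π(2lᵢ+1) = 7×17×15 = 1785
triangle coeff Δ(3,8,7) = 1/5290740
Σ_t [1,3]: t=1:−1/7257600 t=2:+1/2073600 t=3:−1/7257600 = 1/4838400
(3j)²=252/20995 [(3 8 7; 0 0 0)], sign=-1
Σ_t [3,4]: t=3:−1/7257600 t=4:+1/12441600 = -1/17418240
(3j)²=125/25194 [(3 8 7; -2 2 0)], sign=+1
⇒ 4πI² = 110250/1037153
I = (-1)√(110250/1037153/(4π)) = -0.09197355

-0.091974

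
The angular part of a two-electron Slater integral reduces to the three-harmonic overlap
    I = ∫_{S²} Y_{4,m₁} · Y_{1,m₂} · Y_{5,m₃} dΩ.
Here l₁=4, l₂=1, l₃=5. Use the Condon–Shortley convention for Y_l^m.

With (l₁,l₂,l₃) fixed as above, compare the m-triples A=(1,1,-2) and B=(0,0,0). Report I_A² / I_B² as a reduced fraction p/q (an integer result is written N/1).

21/25

Shared (l₁,l₂,l₃)=(4,1,5): N and (l;000)² cancel in I_A²/I_B².
A: Δ = 0!·8!·2!/11! = 1/495; Racah Σ t=0..0: t=0:+1/1440 = 1/1440; ⇒ 3j(4 1 5; 1 1 -2)² = 7/165, sgn -1
B: Δ = 0!·8!·2!/11! = 1/495; Racah Σ t=0..0: t=0:+1/576 = 1/576; ⇒ 3j(4 1 5; 0 0 0)² = 5/99, sgn -1
I_A²/I_B² = (7/165)/(5/99) = 21/25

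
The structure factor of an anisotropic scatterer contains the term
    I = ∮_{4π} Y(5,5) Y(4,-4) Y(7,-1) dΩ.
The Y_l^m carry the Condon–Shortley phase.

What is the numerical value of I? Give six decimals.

0.017637

Checks pass: Σm=0; 16 even; l₃=7∈[1,9].
(2·5+1)(2·4+1)(2·7+1) = 1485
Δ: 2! 8! 6! / 17! → 1/6126120
sum: t=0:+1/69120 t=1:−1/20736 t=2:+1/69120 = -1/51840
3j²(5 4 7; 0 0 0) = Δ·Π!·Σ² = 280/21879  (sign +1)
sum: t=0:+1/58060800 = 1/58060800
3j²(5 4 7; 5 -4 -1) = Δ·Π!·Σ² = 1/4862  (sign +1)
combine: 4πI² = 1485·280/21879·1/4862 = 2100/537251
take √, sign +1: I = 0.01763665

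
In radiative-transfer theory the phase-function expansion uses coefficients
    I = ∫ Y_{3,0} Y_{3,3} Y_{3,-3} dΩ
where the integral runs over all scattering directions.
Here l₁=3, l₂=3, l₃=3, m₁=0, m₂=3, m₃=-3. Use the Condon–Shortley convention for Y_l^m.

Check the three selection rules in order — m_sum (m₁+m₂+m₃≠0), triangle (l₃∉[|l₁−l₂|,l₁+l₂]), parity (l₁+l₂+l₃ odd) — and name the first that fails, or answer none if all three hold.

parity

m₁+m₂+m₃ = 0 + 3 − 3 = 0  ✓
triangle: |3−3|=0 ≤ l₃=3 ≤ 3+3=6  ✓
parity: l₁+l₂+l₃ = 9 is odd  ✗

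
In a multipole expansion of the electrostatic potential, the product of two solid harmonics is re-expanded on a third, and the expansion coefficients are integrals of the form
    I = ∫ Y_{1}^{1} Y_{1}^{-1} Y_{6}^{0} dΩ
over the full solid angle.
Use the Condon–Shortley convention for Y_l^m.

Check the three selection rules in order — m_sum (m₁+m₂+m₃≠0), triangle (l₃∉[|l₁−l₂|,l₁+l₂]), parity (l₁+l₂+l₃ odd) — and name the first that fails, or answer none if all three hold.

triangle

Σmᵢ = 0  ✓
l₃∈[|l₁−l₂|,l₁+l₂]=[0,2], have l₃=6  ✗
Σlᵢ = 8 ⇒ even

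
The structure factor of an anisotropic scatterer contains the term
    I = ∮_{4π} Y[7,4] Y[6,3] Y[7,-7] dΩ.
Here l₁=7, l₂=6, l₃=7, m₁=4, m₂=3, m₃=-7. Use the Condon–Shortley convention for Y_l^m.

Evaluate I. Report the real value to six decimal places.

-0.169125

Rules hold: Σm=0, L=20 even, 1≤7≤13.
N = 15·13·15 = 2925
Δ = 6!·8!·6!/21! = 1/2444321880
Racah Σ t=0..6: t=0:+1/2612736000 t=1:−1/20736000 t=2:+1/1658880 t=3:−1/746496 t=4:+1/1658880 t=5:−1/20736000 t=6:+1/2612736000 = -1/4354560
⇒ 3j(7 6 7; 0 0 0)² = 1000/138567, sgn +1
Racah Σ t=3..3: t=3:−1/1045094400 = -1/1045094400
⇒ 3j(7 6 7; 4 3 -7)² = 11/646, sgn -1
4πI² = N·(3j₀)²·(3jₘ)² = 37500/104329
I = -1·√(0.35944/4π) = -0.16912514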